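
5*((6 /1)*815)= 24450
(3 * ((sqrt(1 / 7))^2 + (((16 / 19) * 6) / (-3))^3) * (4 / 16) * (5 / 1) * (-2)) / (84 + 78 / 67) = 74543195 / 182641452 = 0.41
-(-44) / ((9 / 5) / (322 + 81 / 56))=996215 / 126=7906.47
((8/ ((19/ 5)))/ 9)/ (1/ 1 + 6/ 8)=160/ 1197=0.13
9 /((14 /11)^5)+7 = 5214227 /537824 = 9.70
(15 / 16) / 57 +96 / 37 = 29369 / 11248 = 2.61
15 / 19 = 0.79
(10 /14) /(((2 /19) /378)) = 2565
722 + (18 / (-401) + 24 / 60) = 1448322 / 2005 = 722.36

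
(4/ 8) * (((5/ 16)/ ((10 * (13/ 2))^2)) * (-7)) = -7/ 27040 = -0.00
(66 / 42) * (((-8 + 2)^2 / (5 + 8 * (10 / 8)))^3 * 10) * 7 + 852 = 59316 / 25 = 2372.64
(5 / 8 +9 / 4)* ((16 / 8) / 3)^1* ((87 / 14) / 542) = 667 / 30352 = 0.02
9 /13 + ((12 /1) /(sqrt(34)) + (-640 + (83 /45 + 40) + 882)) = 6 * sqrt(34) /17 + 166454 /585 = 286.59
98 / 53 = 1.85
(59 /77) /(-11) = -59 /847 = -0.07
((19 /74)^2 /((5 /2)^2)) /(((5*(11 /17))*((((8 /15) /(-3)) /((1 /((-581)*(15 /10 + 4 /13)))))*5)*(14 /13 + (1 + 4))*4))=9334377 /64972145854000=0.00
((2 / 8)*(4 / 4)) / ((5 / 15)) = 3 / 4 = 0.75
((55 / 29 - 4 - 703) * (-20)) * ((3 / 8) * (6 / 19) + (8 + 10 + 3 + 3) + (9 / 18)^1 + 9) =261223200 / 551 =474089.29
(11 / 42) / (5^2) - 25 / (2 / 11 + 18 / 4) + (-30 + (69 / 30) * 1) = -33.03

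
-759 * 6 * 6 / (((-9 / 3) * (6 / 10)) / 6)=91080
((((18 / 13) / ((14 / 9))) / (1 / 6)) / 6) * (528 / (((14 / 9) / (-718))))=-138183408 / 637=-216928.43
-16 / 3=-5.33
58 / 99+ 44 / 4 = 1147 / 99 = 11.59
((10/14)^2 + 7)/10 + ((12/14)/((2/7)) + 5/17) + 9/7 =22203/4165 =5.33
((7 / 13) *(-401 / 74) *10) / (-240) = 2807 / 23088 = 0.12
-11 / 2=-5.50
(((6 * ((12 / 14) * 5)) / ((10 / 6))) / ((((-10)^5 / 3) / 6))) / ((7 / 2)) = -243 / 306250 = -0.00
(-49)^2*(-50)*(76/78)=-4561900/39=-116971.79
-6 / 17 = -0.35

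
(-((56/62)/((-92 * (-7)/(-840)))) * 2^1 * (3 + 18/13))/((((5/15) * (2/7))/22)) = 2386.51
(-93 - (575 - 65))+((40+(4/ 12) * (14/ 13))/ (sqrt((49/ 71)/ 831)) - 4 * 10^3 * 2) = -8603+1574 * sqrt(59001)/ 273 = -7202.54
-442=-442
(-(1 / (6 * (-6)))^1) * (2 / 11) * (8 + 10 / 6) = 29 / 594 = 0.05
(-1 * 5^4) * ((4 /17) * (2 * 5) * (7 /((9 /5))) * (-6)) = 1750000 /51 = 34313.73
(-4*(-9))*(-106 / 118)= -1908 / 59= -32.34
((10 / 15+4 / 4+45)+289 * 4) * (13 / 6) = 23452 / 9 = 2605.78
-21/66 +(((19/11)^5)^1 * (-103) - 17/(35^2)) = -624974604959/394574950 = -1583.92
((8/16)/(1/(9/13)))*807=7263/26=279.35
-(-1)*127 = 127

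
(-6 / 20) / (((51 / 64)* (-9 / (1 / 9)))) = 32 / 6885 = 0.00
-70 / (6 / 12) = -140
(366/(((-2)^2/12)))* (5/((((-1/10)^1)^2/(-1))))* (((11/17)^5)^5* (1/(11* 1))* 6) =-5.62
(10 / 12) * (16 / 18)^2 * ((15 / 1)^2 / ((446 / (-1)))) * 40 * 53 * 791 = -3353840000 / 6021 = -557023.75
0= 0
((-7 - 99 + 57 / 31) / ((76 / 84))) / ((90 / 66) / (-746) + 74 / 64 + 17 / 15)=-133545756960 / 2653796633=-50.32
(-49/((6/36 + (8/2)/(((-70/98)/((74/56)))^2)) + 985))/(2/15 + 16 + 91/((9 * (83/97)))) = -54904500/31282093201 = -0.00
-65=-65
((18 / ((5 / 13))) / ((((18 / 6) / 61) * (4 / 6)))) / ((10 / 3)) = 21411 / 50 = 428.22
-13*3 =-39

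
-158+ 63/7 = -149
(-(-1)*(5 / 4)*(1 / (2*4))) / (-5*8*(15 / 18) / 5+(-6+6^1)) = -3 / 128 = -0.02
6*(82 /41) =12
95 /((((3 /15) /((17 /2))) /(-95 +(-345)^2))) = 480179875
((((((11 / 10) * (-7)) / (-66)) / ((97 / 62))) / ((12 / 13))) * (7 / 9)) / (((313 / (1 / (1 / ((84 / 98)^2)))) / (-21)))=-2821 / 910830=-0.00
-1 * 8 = -8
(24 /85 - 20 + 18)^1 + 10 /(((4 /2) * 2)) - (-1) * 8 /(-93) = 11009 /15810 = 0.70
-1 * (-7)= 7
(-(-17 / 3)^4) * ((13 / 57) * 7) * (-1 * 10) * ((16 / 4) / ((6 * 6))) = 76004110 / 41553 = 1829.09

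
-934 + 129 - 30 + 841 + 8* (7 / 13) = 134 / 13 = 10.31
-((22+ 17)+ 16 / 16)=-40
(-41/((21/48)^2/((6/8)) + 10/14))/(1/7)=-385728/1303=-296.03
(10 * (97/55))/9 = 194/99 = 1.96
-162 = -162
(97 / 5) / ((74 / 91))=8827 / 370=23.86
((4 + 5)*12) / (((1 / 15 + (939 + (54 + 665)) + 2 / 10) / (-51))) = -41310 / 12437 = -3.32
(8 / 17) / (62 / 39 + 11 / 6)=208 / 1513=0.14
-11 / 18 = -0.61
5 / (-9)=-5 / 9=-0.56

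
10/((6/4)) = 20/3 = 6.67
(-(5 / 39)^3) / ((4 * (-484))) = 125 / 114841584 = 0.00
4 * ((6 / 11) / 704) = 3 / 968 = 0.00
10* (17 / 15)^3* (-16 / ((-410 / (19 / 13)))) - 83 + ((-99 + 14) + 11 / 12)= -1196273917 / 7195500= -166.25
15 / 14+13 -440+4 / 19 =-113241 / 266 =-425.72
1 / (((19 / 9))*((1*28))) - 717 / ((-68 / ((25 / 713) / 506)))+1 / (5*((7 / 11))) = 0.33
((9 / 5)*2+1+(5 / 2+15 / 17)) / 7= 1357 / 1190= 1.14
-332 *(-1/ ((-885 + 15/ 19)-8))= -1577/ 4238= -0.37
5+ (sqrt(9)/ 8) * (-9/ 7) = 253/ 56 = 4.52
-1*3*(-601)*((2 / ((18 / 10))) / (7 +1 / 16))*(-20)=-1923200 / 339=-5673.16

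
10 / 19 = 0.53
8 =8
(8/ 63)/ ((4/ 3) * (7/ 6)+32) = 4/ 1057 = 0.00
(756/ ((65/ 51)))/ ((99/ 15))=12852/ 143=89.87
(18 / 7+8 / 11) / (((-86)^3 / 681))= -86487 / 24488156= -0.00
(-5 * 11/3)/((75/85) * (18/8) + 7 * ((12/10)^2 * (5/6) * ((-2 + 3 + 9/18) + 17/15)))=-93500/122937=-0.76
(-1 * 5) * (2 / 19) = -10 / 19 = -0.53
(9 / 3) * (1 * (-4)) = -12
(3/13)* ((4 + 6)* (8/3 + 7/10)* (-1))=-101/13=-7.77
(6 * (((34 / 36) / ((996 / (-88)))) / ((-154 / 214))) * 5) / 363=18190 / 1898127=0.01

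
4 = 4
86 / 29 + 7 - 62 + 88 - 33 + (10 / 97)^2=812074 / 272861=2.98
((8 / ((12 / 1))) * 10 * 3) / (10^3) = 1 / 50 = 0.02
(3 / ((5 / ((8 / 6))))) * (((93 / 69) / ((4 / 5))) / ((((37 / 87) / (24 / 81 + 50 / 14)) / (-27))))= -1971507 / 5957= -330.96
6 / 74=3 / 37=0.08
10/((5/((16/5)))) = 32/5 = 6.40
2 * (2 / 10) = 2 / 5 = 0.40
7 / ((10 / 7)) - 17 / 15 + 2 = 173 / 30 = 5.77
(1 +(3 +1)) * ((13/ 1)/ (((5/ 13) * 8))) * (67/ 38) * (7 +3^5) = 1415375/ 152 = 9311.68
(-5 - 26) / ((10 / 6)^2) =-279 / 25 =-11.16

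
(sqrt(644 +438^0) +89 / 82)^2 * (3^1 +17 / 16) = 5785 * sqrt(645) / 656 +282418565 / 107584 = 2849.06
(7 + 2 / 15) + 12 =287 / 15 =19.13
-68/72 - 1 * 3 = -71/18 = -3.94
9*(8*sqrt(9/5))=216*sqrt(5)/5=96.60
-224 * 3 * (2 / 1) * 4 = -5376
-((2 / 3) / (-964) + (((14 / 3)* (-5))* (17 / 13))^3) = 812246657773 / 28591758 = 28408.42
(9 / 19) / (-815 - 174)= -9 / 18791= -0.00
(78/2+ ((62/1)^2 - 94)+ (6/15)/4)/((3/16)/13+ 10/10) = 3940664/1055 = 3735.23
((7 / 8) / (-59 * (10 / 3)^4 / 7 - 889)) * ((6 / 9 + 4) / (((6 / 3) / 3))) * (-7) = 194481 / 8752504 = 0.02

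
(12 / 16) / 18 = 1 / 24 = 0.04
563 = 563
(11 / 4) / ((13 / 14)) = 77 / 26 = 2.96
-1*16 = -16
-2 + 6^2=34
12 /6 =2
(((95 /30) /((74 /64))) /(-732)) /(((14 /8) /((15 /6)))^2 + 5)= -7600 /11151837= -0.00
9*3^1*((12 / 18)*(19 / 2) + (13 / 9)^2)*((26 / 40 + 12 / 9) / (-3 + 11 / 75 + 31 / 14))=-129115 / 183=-705.55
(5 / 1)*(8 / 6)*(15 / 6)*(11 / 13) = 550 / 39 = 14.10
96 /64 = 3 /2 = 1.50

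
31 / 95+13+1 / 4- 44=-11561 / 380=-30.42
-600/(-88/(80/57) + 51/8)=8000/751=10.65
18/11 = 1.64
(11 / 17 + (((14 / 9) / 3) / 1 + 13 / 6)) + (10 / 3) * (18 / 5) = 14075 / 918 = 15.33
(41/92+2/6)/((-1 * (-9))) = 215/2484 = 0.09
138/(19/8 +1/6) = 54.30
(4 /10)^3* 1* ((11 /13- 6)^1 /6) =-0.05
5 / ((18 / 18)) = 5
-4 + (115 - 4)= 107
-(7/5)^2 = -49/25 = -1.96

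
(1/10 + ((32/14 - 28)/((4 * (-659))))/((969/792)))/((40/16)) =1608799/37249975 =0.04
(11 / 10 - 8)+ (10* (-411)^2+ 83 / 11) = 185813171 / 110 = 1689210.65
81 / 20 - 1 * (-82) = 1721 / 20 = 86.05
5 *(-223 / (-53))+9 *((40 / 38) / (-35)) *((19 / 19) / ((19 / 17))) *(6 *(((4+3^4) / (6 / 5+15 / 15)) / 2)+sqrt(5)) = -10362245 / 1473241 - 612 *sqrt(5) / 2527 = -7.58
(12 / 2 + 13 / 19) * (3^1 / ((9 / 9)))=381 / 19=20.05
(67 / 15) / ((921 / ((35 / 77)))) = 67 / 30393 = 0.00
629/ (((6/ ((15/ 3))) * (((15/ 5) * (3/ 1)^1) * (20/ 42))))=4403/ 36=122.31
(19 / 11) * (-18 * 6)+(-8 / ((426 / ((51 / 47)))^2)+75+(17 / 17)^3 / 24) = -327797897245 / 2939790216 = -111.50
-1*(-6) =6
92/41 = 2.24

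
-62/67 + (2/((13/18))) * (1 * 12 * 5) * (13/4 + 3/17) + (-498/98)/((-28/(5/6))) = 23100301977/40630408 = 568.55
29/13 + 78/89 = 3595/1157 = 3.11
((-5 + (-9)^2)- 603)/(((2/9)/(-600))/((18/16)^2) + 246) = -28813725/13450034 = -2.14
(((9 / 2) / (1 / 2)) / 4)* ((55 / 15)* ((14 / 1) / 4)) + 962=7927 / 8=990.88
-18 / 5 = -3.60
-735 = -735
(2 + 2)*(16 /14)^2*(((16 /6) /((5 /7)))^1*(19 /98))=19456 /5145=3.78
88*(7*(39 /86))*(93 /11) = 101556 /43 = 2361.77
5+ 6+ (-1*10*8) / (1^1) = -69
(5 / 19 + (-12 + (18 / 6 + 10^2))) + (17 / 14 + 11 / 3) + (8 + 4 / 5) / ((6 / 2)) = 131773 / 1330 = 99.08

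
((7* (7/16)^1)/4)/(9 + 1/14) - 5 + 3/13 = -247509/52832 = -4.68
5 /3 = 1.67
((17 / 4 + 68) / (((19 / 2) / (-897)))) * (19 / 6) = -21602.75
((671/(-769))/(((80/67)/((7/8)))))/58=-314699/28545280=-0.01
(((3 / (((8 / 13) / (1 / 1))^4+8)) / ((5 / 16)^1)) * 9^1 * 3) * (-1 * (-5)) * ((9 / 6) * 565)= 1307094165 / 9691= 134877.12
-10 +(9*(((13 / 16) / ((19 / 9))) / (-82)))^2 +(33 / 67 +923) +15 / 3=38240727908379 / 41634147328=918.49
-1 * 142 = -142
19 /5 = 3.80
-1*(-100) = 100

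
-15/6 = -5/2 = -2.50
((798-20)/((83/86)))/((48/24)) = 33454/83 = 403.06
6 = 6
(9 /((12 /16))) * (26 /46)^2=2028 /529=3.83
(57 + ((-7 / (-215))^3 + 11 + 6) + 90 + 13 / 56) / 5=32.85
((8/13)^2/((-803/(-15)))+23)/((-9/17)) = -53077757/1221363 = -43.46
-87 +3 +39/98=-8193/98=-83.60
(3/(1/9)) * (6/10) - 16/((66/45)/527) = -315309/55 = -5732.89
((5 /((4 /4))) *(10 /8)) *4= 25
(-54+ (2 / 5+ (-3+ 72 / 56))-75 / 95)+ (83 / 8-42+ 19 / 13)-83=-11706521 / 69160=-169.27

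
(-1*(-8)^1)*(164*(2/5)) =524.80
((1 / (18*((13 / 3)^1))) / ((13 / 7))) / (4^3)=7 / 64896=0.00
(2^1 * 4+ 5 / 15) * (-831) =-6925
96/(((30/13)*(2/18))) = 374.40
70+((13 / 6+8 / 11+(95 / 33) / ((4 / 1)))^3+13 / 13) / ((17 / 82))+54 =258083319 / 724064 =356.44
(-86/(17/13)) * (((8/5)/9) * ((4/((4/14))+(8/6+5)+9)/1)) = -342.95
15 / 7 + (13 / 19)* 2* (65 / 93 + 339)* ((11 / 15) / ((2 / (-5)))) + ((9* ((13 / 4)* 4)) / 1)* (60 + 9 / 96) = 7339330573 / 1187424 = 6180.88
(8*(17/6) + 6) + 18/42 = 611/21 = 29.10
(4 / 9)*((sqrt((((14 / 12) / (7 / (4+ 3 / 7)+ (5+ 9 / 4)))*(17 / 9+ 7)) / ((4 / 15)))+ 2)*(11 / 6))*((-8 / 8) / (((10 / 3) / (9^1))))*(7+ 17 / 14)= -74.07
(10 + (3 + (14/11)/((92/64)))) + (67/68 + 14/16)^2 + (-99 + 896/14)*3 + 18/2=-368060123/4679488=-78.65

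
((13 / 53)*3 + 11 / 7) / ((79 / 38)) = 32528 / 29309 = 1.11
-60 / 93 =-20 / 31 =-0.65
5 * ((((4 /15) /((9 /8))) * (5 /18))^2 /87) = 1280 /5137263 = 0.00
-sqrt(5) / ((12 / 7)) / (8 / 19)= -133 * sqrt(5) / 96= -3.10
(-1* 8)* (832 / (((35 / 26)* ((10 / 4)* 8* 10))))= -21632 / 875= -24.72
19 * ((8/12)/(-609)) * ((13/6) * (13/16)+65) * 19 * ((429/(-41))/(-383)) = -11408683/15828624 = -0.72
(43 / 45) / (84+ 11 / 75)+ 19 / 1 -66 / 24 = 1231505 / 75732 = 16.26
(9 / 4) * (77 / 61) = 693 / 244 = 2.84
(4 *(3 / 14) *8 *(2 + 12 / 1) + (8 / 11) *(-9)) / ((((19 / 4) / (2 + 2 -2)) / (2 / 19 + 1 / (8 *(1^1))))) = 34440 / 3971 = 8.67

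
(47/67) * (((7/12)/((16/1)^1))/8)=329/102912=0.00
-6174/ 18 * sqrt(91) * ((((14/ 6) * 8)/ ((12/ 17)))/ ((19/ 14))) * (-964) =1101732464 * sqrt(91)/ 171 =61461157.13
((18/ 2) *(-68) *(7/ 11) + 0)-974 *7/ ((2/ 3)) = -116781/ 11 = -10616.45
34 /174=17 /87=0.20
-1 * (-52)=52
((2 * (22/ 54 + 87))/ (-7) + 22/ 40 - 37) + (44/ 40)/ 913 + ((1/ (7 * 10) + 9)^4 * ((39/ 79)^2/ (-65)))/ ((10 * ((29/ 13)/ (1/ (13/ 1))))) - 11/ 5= -63.71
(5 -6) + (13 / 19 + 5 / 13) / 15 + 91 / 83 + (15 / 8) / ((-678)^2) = 21065072141 / 125653089120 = 0.17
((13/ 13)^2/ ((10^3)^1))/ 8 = 1/ 8000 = 0.00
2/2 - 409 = -408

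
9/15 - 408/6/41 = -1.06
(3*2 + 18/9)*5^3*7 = 7000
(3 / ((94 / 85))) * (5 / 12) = 425 / 376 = 1.13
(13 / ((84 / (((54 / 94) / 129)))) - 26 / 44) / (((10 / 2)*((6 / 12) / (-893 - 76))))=356003817 / 1556170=228.77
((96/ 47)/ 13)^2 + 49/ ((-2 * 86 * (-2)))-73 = -9353373919/ 128422424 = -72.83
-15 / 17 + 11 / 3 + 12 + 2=856 / 51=16.78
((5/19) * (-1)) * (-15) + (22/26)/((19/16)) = 1151/247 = 4.66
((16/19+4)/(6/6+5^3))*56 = 368/171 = 2.15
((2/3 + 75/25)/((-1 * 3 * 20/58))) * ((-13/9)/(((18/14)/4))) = 58058/3645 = 15.93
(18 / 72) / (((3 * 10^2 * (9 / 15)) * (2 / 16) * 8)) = 1 / 720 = 0.00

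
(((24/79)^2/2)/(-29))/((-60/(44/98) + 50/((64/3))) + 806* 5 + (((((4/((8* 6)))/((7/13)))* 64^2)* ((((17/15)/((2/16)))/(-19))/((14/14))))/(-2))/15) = -9101030400/22355925691674523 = -0.00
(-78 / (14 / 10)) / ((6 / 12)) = -780 / 7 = -111.43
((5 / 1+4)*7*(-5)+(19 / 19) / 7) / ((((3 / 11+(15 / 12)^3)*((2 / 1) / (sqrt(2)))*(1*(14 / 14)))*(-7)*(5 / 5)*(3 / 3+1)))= 387904*sqrt(2) / 76783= 7.14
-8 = -8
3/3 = 1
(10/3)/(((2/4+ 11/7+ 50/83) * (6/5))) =29050/27963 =1.04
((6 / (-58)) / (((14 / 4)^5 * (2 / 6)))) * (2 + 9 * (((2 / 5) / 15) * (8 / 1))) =-576 / 248675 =-0.00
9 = 9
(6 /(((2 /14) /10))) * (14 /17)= 345.88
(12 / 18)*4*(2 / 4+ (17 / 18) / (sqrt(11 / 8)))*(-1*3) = -136*sqrt(22) / 99 - 4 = -10.44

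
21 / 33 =7 / 11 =0.64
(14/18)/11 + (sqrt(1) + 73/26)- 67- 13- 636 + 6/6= -1830427/2574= -711.12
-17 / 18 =-0.94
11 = 11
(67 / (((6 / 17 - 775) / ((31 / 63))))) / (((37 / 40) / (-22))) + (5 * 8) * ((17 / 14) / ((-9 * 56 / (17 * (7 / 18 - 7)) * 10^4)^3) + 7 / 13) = 8371381952766151938749435269 / 371225303247052800000000000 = 22.55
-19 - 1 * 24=-43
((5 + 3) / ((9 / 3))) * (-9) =-24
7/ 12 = 0.58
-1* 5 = -5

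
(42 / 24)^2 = 49 / 16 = 3.06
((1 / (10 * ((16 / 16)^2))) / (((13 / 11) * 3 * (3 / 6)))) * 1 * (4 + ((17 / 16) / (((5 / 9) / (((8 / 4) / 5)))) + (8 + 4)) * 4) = 30283 / 9750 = 3.11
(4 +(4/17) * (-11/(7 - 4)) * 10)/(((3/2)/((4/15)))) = -1888/2295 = -0.82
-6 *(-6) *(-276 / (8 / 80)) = -99360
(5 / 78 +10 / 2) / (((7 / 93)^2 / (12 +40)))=2277570 / 49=46481.02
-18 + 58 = 40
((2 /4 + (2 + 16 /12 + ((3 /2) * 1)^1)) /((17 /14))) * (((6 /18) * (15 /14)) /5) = 16 /51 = 0.31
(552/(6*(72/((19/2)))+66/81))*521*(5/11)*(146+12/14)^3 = 400694626876596480/44796829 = 8944709610.51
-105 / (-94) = 105 / 94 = 1.12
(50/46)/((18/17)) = 425/414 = 1.03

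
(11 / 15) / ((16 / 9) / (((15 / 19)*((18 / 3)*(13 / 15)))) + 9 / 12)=0.62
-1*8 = -8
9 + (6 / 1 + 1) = 16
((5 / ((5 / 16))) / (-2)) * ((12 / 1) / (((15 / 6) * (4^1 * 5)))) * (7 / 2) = -168 / 25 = -6.72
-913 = -913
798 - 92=706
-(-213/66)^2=-5041/484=-10.42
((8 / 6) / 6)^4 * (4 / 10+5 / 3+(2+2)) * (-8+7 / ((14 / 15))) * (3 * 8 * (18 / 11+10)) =-745472 / 360855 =-2.07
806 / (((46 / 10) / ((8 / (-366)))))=-16120 / 4209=-3.83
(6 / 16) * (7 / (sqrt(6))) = 7 * sqrt(6) / 16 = 1.07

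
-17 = -17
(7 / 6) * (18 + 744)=889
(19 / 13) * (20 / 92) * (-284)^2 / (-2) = -3831160 / 299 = -12813.24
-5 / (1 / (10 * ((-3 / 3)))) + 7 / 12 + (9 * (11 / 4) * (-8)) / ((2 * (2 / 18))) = -10085 / 12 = -840.42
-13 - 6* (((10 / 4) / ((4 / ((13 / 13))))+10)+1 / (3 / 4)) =-339 / 4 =-84.75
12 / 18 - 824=-2470 / 3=-823.33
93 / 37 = 2.51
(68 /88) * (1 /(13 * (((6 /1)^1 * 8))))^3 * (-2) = -17 /2672676864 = -0.00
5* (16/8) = 10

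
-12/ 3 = -4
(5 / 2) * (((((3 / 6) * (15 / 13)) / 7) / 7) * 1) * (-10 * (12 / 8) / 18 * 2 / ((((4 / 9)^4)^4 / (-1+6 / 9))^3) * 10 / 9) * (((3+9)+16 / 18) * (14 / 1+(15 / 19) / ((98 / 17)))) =1388049867725085994044883004107439774871962666413125 / 46986024094596922616838459114913792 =29541760437753285.27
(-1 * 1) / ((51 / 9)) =-3 / 17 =-0.18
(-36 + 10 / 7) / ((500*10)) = -121 / 17500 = -0.01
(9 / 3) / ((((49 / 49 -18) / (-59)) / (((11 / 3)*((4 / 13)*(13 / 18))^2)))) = 1.89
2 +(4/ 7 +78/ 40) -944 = -131527/ 140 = -939.48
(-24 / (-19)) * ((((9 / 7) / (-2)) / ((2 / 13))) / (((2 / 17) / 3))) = -17901 / 133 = -134.59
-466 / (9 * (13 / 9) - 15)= 233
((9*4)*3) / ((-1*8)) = -27 / 2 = -13.50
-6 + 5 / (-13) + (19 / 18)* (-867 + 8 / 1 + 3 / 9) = -320377 / 351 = -912.75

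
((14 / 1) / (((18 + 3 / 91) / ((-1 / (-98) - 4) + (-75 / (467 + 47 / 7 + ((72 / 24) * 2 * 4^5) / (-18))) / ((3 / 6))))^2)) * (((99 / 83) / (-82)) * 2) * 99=-448122043388448 / 137709608077069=-3.25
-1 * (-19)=19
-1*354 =-354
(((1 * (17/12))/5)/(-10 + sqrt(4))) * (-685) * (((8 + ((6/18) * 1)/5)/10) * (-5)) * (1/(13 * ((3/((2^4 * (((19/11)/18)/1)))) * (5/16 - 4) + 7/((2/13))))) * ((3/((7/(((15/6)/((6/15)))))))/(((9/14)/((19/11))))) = -46242295/32689683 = -1.41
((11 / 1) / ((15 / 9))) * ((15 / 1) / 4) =99 / 4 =24.75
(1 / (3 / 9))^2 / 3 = 3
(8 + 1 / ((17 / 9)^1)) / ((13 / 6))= 870 / 221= 3.94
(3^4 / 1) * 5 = 405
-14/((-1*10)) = 1.40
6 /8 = 3 /4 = 0.75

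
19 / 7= 2.71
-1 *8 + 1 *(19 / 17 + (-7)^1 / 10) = -1289 / 170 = -7.58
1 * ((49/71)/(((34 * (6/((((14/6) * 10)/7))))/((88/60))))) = 539/32589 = 0.02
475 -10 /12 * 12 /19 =9015 /19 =474.47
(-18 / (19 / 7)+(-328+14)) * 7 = -2244.42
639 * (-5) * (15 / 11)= -47925 / 11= -4356.82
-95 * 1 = -95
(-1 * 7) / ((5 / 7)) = -49 / 5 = -9.80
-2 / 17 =-0.12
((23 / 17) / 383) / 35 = 23 / 227885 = 0.00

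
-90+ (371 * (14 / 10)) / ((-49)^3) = -1080503 / 12005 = -90.00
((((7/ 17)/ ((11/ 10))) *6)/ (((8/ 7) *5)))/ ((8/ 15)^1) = 0.74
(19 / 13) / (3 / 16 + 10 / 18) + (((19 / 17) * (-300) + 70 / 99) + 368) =82826182 / 2341053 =35.38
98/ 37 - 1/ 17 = 1629/ 629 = 2.59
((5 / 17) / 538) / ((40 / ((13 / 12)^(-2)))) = 9 / 772837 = 0.00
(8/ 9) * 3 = 8/ 3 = 2.67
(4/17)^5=1024/1419857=0.00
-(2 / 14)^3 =-1 / 343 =-0.00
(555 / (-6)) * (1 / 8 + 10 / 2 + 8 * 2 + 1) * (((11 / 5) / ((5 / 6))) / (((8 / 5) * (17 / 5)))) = -1080585 / 1088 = -993.18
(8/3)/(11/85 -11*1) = -170/693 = -0.25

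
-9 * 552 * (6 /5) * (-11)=327888 /5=65577.60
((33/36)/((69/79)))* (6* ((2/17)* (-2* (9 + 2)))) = -19118/1173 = -16.30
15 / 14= 1.07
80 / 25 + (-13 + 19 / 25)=-226 / 25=-9.04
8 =8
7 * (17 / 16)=119 / 16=7.44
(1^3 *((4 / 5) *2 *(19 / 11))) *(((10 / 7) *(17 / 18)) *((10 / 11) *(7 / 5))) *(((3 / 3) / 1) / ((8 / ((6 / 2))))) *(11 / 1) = 646 / 33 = 19.58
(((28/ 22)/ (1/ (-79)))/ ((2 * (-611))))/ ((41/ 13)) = 553/ 21197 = 0.03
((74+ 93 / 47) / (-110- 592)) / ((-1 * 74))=3571 / 2441556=0.00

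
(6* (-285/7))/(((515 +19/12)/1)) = -20520/43393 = -0.47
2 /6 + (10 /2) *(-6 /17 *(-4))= 377 /51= 7.39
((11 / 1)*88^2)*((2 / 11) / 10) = 7744 / 5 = 1548.80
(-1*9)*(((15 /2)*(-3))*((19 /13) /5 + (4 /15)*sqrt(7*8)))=1539 /26 + 108*sqrt(14)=463.29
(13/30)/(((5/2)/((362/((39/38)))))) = 13756/225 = 61.14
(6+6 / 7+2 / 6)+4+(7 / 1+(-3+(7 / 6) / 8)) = 5153 / 336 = 15.34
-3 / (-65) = 3 / 65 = 0.05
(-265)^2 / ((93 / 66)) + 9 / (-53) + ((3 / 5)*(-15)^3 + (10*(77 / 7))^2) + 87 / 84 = 2756235935 / 46004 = 59912.96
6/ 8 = 3/ 4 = 0.75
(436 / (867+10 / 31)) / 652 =3379 / 4382581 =0.00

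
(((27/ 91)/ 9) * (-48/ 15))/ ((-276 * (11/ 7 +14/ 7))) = 4/ 37375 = 0.00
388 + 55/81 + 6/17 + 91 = 661004/1377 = 480.03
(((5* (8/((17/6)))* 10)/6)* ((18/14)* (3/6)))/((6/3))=900/119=7.56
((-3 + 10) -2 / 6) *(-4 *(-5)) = 400 / 3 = 133.33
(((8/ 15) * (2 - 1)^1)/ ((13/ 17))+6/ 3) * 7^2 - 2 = 25384/ 195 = 130.17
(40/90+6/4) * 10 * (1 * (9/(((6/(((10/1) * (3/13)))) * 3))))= 875/39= 22.44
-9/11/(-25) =9/275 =0.03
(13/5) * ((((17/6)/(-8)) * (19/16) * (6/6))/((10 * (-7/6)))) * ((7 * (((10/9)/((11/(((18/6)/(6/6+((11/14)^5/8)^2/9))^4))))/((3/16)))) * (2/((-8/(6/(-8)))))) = 227504386798098281845150460219725313593235007227609713999872/42407675460463773876021556933229439543647197434564888199255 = 5.36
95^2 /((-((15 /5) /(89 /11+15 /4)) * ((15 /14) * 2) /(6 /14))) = -940405 /132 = -7124.28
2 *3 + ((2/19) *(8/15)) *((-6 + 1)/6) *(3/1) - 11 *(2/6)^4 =8809/1539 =5.72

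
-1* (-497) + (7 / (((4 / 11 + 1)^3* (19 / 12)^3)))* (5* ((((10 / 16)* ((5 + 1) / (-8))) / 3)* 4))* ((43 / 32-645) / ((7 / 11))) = 369739137 / 137180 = 2695.28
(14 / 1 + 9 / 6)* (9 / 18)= 31 / 4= 7.75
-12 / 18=-2 / 3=-0.67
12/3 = 4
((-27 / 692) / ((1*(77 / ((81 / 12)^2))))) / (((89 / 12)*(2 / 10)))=-295245 / 18969104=-0.02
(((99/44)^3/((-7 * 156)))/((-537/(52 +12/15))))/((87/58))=891/1303120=0.00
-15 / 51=-5 / 17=-0.29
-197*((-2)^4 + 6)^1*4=-17336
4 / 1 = 4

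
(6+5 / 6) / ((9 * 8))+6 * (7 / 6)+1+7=6521 / 432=15.09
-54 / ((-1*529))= 54 / 529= 0.10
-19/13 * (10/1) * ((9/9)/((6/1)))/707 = -95/27573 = -0.00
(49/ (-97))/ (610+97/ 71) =-497/ 601497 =-0.00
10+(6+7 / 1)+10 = 33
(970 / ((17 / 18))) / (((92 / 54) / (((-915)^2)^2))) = 165219911094318750 / 391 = 422557317376774.30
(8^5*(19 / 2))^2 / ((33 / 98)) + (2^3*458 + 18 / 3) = 287779081317.52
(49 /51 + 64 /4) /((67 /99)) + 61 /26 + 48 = 75.41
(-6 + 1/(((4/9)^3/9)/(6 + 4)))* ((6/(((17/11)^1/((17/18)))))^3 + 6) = 16230403/288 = 56355.57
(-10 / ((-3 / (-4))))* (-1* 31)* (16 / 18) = 9920 / 27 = 367.41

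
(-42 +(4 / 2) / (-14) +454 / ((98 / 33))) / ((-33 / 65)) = -352690 / 1617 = -218.11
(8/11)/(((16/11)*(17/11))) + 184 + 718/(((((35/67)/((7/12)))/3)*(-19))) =93232/1615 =57.73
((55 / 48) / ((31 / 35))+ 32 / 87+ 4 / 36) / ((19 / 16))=229475 / 153729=1.49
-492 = -492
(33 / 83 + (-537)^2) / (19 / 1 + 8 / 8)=1196733 / 83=14418.47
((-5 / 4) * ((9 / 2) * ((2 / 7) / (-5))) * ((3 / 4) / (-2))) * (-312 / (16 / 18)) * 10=47385 / 112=423.08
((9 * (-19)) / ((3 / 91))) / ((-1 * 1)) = 5187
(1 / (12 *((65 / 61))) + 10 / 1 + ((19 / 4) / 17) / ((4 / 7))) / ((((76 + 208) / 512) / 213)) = 4483864 / 1105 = 4057.80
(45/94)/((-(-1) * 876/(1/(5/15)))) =45/27448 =0.00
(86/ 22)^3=79507/ 1331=59.73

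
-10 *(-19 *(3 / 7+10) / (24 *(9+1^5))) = 1387 / 168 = 8.26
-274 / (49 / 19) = -5206 / 49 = -106.24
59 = 59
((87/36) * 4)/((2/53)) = 1537/6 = 256.17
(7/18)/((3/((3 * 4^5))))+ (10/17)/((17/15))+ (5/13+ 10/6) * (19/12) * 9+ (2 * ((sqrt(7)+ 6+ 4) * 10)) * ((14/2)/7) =20 * sqrt(7)+ 21233618/33813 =680.89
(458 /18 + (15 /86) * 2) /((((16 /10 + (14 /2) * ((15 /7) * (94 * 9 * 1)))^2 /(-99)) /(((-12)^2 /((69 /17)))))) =-0.00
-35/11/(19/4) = -140/209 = -0.67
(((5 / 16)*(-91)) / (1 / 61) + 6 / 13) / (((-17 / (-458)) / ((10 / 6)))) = -413023255 / 5304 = -77870.15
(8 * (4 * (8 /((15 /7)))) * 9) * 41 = 220416 /5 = 44083.20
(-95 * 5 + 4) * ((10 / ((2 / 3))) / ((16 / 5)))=-35325 / 16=-2207.81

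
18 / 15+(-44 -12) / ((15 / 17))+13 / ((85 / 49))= -13967 / 255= -54.77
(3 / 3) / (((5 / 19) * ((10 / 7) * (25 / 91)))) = 12103 / 1250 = 9.68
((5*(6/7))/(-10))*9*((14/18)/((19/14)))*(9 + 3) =-504/19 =-26.53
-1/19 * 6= -0.32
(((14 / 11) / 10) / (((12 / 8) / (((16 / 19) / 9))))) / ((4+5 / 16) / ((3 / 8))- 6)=448 / 310365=0.00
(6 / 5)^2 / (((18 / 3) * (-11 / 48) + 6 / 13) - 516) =-0.00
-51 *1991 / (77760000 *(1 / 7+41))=-236929 / 7464960000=-0.00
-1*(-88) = 88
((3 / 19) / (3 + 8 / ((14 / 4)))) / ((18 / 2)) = 7 / 2109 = 0.00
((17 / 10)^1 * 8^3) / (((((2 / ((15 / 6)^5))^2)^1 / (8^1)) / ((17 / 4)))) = 70556640.62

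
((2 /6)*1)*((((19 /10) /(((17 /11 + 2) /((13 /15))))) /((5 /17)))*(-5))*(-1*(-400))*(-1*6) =56848 /9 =6316.44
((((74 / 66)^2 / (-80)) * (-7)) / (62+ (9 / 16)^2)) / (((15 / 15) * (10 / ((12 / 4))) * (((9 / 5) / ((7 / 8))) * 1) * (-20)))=-9583 / 744549300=-0.00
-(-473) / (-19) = -473 / 19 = -24.89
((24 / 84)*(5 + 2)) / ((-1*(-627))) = 2 / 627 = 0.00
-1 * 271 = -271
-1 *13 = -13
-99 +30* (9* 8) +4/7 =14431/7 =2061.57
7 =7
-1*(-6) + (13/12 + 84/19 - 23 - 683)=-158345/228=-694.50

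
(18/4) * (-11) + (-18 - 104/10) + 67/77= -59313/770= -77.03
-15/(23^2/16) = -240/529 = -0.45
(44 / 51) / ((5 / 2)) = 88 / 255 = 0.35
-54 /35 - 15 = -579 /35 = -16.54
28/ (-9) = -28/ 9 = -3.11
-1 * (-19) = 19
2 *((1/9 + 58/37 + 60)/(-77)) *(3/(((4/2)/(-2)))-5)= 328624/25641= 12.82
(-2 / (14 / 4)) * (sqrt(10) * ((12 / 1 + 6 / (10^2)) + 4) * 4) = -6424 * sqrt(10) / 175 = -116.08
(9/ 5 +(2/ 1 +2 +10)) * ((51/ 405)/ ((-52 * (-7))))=1343/ 245700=0.01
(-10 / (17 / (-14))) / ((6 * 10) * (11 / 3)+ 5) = 28 / 765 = 0.04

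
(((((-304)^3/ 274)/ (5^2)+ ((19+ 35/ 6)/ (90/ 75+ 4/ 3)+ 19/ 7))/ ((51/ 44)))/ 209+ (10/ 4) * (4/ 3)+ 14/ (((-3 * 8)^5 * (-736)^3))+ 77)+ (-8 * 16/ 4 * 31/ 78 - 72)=-64557796062188210245095563/ 3036111713430695785267200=-21.26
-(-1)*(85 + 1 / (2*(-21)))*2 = 3569 / 21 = 169.95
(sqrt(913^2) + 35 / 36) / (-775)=-32903 / 27900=-1.18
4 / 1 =4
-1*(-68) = 68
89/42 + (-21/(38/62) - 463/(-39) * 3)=3.47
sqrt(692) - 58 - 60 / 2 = -88+2 * sqrt(173) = -61.69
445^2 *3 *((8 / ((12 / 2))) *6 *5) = 23763000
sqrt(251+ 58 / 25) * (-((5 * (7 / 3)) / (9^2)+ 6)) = -1493 * sqrt(6333) / 1215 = -97.79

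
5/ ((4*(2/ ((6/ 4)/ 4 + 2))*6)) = 95/ 384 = 0.25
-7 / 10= -0.70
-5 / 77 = -0.06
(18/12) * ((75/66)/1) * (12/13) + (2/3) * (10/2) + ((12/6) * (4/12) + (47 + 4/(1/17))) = 17242/143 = 120.57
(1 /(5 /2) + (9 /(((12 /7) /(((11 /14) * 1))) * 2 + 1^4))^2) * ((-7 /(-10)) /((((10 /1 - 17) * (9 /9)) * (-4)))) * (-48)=-335802 /87025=-3.86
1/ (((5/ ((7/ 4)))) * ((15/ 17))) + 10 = 3119/ 300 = 10.40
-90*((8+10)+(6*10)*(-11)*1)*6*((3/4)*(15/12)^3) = 16250625/32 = 507832.03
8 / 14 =4 / 7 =0.57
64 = 64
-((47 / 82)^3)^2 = -10779215329 / 304006671424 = -0.04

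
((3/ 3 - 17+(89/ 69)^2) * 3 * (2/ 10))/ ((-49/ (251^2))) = 860026651/ 77763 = 11059.59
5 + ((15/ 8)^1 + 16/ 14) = 449/ 56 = 8.02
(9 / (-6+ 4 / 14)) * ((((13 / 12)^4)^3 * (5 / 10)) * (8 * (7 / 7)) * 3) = -163086595857367 / 3302259425280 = -49.39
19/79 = 0.24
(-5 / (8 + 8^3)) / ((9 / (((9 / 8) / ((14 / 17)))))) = -17 / 11648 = -0.00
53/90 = 0.59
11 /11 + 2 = 3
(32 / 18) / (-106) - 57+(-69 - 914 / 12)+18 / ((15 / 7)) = -924347 / 4770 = -193.78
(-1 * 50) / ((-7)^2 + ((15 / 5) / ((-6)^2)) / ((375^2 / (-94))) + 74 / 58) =-1223437500 / 1230186137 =-0.99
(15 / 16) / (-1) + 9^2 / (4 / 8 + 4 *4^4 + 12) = -9501 / 11056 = -0.86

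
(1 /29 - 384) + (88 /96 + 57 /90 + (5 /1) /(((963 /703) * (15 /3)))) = -213186623 /558540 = -381.69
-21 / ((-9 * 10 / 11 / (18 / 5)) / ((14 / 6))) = 539 / 25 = 21.56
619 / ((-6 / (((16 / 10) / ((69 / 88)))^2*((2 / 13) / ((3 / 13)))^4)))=-2454290432 / 28923075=-84.86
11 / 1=11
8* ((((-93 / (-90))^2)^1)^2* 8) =3694084 / 50625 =72.97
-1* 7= -7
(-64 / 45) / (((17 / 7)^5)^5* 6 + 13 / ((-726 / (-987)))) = -0.00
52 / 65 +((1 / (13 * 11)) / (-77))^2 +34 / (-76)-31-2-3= -821172885343 / 23036002990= -35.65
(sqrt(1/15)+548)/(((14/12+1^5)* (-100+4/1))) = -137/52- sqrt(15)/3120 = -2.64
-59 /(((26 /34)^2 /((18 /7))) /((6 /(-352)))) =4.42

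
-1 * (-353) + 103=456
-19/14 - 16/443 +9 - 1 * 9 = -8641/6202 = -1.39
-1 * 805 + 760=-45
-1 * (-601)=601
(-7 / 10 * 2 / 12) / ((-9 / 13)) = 91 / 540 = 0.17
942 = 942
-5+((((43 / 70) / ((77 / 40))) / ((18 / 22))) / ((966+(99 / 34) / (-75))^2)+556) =551.00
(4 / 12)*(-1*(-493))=164.33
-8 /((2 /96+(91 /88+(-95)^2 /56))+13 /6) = -9856 /202519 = -0.05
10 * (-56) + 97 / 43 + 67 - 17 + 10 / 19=-414397 / 817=-507.22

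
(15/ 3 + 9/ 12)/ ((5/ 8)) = 46/ 5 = 9.20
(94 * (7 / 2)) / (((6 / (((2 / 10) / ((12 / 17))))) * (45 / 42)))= 39151 / 2700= 14.50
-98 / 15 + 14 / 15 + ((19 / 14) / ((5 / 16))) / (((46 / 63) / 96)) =13004 / 23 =565.39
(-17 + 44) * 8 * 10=2160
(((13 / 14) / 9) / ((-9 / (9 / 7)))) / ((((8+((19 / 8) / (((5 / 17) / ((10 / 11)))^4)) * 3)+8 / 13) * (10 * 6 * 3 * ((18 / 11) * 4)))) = -27217619 / 1433617057918080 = -0.00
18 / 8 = 9 / 4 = 2.25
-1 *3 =-3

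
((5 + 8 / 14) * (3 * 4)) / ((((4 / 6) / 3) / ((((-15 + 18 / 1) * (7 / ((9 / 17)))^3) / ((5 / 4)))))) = 25036648 / 15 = 1669109.87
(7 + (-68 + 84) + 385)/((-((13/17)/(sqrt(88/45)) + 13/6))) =-15564384/77389 + 374544 * sqrt(110)/77389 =-150.36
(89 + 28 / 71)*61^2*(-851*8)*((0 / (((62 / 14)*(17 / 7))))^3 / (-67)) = 0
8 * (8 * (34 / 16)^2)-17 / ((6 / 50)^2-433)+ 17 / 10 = 393393481 / 1353080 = 290.74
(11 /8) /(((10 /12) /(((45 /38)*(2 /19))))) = 297 /1444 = 0.21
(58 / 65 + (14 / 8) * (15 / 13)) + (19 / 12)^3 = 772859 / 112320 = 6.88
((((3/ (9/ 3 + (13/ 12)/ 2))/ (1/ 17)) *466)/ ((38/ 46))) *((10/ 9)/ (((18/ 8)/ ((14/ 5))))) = 11231.96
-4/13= -0.31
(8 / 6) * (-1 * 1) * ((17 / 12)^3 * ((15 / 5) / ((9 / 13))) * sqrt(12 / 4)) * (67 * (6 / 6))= -4279223 * sqrt(3) / 3888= -1906.34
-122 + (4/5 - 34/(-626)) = -189593/1565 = -121.15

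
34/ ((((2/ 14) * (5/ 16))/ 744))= 2833152/ 5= 566630.40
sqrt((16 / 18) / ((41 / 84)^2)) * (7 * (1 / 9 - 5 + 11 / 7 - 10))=-46984 * sqrt(2) / 369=-180.07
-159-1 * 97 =-256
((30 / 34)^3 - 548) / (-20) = 2688949 / 98260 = 27.37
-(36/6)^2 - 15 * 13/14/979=-493611/13706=-36.01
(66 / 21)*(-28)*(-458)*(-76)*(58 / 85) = -177660032 / 85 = -2090118.02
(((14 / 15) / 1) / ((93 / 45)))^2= 196 / 961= 0.20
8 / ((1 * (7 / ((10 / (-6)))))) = -40 / 21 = -1.90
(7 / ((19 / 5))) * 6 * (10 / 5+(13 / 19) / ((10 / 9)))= 10437 / 361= 28.91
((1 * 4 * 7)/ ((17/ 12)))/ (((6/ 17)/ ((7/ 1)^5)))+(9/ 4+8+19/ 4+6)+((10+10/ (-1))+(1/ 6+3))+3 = 941219.17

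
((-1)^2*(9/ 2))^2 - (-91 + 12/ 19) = 8407/ 76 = 110.62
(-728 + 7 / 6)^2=528286.69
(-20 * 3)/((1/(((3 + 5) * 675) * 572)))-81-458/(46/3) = -4262546550/23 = -185328110.87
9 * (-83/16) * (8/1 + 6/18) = -6225/16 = -389.06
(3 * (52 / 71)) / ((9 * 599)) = 52 / 127587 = 0.00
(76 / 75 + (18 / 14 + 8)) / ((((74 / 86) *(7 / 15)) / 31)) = 7207531 / 9065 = 795.09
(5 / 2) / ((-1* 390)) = -1 / 156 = -0.01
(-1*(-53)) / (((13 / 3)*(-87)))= -53 / 377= -0.14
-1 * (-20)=20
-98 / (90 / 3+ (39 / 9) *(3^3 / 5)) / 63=-0.03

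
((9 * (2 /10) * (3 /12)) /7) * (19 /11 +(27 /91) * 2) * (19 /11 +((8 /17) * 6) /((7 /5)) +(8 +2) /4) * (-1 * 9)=-3075900561 /366886520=-8.38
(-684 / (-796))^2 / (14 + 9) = 29241 / 910823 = 0.03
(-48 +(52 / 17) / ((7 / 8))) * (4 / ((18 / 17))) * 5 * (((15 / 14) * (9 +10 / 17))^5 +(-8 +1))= -144599151897518565595 / 1503402805737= -96181243.87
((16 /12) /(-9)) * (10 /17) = -40 /459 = -0.09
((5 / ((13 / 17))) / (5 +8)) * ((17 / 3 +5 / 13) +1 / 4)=83555 / 26364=3.17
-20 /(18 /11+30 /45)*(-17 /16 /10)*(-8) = -561 /76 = -7.38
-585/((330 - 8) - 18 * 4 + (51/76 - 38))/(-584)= 11115/2359798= 0.00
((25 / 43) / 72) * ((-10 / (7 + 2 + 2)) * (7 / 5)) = -175 / 17028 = -0.01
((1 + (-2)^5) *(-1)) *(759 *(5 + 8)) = 305877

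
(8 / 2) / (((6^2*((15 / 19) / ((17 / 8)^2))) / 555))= 203167 / 576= 352.72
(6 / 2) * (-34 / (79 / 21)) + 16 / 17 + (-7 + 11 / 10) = -430737 / 13430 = -32.07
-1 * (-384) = 384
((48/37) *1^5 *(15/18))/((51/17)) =40/111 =0.36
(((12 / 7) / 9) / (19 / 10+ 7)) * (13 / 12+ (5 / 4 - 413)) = -7040 / 801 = -8.79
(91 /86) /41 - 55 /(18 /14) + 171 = 4069823 /31734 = 128.25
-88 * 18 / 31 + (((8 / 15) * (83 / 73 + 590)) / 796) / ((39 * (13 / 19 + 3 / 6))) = -605656799132 / 11855121525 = -51.09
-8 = -8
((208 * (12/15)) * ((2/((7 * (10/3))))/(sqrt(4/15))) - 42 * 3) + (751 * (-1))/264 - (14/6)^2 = -106.67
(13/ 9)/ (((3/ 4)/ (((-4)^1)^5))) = -53248/ 27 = -1972.15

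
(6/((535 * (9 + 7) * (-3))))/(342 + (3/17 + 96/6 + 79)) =-17/31808960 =-0.00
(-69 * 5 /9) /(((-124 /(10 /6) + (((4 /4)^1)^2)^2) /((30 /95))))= 1150 /6973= 0.16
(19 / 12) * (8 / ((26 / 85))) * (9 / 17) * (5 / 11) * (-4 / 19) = -300 / 143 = -2.10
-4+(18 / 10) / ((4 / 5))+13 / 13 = -3 / 4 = -0.75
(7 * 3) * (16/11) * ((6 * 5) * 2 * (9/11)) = 181440/121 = 1499.50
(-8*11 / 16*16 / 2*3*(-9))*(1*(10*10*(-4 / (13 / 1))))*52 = -1900800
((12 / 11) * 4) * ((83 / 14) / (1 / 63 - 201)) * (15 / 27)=-4980 / 69641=-0.07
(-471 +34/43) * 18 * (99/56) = -18015129/1204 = -14962.73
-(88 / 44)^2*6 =-24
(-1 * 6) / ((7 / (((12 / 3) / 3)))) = -1.14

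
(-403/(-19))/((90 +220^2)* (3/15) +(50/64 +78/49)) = 631904/288993515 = 0.00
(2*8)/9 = 16/9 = 1.78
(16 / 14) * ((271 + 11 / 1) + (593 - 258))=4936 / 7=705.14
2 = 2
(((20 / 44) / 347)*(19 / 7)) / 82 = 95 / 2190958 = 0.00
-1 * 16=-16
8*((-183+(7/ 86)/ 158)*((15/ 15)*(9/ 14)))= -22379373/ 23779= -941.14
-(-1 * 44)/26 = 22/13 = 1.69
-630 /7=-90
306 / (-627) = -102 / 209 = -0.49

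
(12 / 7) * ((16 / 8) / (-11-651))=-12 / 2317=-0.01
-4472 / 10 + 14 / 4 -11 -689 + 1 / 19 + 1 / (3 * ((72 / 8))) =-5866721 / 5130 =-1143.61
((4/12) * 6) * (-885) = -1770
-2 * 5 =-10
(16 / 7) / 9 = 16 / 63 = 0.25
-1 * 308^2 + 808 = -94056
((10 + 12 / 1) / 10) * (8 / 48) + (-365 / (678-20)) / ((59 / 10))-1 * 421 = -245002159 / 582330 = -420.73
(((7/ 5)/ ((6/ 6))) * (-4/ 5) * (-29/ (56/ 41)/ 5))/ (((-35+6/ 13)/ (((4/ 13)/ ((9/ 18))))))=-4756/ 56125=-0.08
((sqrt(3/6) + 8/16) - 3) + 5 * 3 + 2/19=sqrt(2)/2 + 479/38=13.31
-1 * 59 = -59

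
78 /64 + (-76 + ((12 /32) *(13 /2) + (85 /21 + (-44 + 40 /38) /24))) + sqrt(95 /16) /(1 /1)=-894853 /12768 + sqrt(95) /4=-67.65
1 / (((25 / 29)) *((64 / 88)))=319 / 200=1.60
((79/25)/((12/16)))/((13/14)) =4424/975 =4.54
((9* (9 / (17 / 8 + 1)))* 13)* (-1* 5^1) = -8424 / 5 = -1684.80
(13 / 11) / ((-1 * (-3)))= 13 / 33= 0.39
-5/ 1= -5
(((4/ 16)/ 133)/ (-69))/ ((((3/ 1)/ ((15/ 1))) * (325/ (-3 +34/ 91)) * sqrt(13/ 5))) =239 * sqrt(65)/ 2822661660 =0.00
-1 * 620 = -620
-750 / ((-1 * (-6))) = -125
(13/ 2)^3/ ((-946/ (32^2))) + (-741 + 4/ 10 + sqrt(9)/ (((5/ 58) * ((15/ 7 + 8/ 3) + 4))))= -452365073/ 437525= -1033.92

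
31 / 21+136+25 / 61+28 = 212500 / 1281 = 165.89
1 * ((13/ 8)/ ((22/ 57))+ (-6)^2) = 7077/ 176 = 40.21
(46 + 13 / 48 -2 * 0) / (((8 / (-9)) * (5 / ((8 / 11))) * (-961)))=6663 / 845680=0.01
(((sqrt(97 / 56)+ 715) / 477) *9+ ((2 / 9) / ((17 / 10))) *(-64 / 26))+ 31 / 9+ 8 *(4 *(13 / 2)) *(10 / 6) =sqrt(1358) / 1484+ 38295878 / 105417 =363.30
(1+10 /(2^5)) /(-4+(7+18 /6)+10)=21 /256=0.08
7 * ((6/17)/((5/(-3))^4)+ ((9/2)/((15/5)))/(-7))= -25071/21250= -1.18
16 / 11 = 1.45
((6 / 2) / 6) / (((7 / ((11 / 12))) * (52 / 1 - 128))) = -11 / 12768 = -0.00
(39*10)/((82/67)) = 13065/41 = 318.66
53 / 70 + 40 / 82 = 3573 / 2870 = 1.24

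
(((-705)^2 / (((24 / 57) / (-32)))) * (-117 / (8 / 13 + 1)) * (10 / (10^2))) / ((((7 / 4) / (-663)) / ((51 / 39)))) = -6641694179640 / 49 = -135544779176.33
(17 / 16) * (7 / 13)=119 / 208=0.57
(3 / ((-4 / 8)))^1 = -6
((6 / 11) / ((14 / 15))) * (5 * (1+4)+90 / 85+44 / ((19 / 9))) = 681705 / 24871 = 27.41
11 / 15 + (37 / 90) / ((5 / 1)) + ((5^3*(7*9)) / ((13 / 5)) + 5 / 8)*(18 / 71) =638684107 / 830700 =768.85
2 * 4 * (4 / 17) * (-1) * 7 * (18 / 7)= -576 / 17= -33.88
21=21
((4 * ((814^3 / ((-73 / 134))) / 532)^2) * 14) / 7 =2611716485577423559808 / 94264681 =27706204040274.89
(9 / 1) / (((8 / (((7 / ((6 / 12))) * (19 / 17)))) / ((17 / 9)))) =133 / 4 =33.25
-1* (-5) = 5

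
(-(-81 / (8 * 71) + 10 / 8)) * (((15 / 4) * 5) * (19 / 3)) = -298775 / 2272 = -131.50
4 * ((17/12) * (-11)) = -187/3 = -62.33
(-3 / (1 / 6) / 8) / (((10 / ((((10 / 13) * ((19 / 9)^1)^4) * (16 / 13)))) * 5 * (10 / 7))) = -1824494 / 3080025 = -0.59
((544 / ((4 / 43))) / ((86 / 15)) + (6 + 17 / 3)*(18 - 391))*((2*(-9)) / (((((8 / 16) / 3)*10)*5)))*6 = 215892 / 5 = 43178.40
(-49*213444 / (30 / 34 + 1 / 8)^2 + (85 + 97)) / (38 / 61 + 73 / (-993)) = -11717346215245314 / 624651089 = -18758225.87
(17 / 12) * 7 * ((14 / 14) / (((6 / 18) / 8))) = 238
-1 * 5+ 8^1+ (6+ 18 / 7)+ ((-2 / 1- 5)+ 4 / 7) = 36 / 7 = 5.14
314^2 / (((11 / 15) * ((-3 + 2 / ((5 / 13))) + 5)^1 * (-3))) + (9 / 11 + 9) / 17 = -10474853 / 1683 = -6223.92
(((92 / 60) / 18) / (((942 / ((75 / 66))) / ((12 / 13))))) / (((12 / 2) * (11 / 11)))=115 / 7274124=0.00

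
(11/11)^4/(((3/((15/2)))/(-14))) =-35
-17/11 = -1.55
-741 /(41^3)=-741 /68921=-0.01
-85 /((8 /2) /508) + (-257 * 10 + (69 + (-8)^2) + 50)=-13182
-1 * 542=-542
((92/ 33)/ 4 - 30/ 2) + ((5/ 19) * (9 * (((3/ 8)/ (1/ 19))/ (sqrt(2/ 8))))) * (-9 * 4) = -40567/ 33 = -1229.30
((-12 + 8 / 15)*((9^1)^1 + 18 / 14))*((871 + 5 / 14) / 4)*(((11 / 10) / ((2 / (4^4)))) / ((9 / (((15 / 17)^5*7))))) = -14956169184000 / 9938999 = -1504796.33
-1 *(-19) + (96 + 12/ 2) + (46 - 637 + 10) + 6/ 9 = -1378/ 3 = -459.33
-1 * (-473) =473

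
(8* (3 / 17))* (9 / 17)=0.75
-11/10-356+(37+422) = 1019/10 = 101.90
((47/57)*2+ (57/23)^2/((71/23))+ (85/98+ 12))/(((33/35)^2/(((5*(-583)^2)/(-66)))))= -52867926007375/110580228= -478095.65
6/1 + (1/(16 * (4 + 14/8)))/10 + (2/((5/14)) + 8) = 18033/920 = 19.60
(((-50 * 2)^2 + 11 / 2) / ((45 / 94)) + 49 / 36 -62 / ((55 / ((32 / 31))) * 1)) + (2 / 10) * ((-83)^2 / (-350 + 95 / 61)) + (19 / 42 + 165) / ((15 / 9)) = 2061756752779 / 98198100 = 20995.89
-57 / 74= -0.77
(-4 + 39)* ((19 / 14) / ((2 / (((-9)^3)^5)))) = -19559657548991655 / 4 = -4889914387247913.75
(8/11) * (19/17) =0.81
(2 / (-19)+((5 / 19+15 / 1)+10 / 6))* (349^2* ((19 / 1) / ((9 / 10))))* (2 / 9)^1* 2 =4672286360 / 243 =19227515.88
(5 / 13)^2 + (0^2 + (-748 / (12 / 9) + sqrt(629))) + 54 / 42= -661967 / 1183 + sqrt(629)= -534.49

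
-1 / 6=-0.17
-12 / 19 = -0.63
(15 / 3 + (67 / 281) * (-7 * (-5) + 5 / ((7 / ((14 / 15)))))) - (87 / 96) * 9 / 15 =1748099 / 134880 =12.96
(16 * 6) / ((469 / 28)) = 384 / 67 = 5.73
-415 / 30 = -83 / 6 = -13.83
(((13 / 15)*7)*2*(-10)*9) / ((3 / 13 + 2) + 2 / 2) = -338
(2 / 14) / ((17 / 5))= 0.04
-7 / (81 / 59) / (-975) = 413 / 78975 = 0.01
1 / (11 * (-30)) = -1 / 330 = -0.00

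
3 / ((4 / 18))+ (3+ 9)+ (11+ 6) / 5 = 289 / 10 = 28.90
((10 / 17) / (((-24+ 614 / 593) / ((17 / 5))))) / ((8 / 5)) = -0.05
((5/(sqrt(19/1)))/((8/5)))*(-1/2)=-25*sqrt(19)/304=-0.36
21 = 21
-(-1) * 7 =7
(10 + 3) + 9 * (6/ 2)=40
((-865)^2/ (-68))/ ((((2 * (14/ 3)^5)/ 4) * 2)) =-181818675/ 36572032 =-4.97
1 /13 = 0.08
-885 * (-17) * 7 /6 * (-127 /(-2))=4458335 /4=1114583.75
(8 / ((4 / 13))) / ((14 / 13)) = 169 / 7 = 24.14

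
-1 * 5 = -5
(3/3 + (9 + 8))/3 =6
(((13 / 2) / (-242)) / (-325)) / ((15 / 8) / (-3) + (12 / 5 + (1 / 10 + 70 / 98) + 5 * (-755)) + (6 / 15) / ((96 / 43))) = -84 / 3834096145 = -0.00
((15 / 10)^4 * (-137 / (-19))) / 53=11097 / 16112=0.69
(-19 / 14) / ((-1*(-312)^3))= -19 / 425198592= -0.00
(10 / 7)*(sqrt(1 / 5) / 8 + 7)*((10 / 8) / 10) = sqrt(5) / 224 + 5 / 4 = 1.26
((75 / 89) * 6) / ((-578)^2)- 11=-11.00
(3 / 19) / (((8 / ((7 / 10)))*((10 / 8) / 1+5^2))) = 1 / 1900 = 0.00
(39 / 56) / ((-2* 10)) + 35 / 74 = 0.44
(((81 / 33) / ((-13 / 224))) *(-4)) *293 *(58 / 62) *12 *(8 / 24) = 822237696 / 4433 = 185481.10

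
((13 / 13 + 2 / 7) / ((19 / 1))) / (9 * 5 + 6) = 3 / 2261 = 0.00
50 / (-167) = -50 / 167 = -0.30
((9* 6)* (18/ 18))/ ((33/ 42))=756/ 11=68.73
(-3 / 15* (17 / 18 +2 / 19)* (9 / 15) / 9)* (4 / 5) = -718 / 64125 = -0.01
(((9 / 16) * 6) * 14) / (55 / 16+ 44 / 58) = 7308 / 649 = 11.26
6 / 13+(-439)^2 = 2505379 / 13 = 192721.46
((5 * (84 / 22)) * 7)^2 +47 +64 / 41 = 88837811 / 4961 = 17907.24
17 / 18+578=10421 / 18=578.94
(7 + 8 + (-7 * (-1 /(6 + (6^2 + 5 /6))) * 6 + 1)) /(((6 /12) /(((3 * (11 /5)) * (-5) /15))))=-96008 /1285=-74.71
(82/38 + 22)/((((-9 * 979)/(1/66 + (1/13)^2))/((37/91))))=-147815/6293425138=-0.00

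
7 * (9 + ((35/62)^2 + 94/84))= 842575/11532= 73.06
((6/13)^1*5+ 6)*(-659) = -71172/13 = -5474.77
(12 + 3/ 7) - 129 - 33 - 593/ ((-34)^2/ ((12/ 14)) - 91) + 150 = -0.04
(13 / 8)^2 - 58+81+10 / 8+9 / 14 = 12335 / 448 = 27.53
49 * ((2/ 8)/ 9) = 49/ 36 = 1.36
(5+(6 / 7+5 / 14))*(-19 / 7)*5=-8265 / 98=-84.34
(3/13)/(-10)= -0.02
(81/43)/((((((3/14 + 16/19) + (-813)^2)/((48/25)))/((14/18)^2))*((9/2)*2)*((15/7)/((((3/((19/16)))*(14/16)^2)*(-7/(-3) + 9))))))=32000528/8505197443125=0.00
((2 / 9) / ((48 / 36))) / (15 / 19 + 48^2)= 19 / 262746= 0.00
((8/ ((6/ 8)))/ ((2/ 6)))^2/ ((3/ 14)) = 14336/ 3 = 4778.67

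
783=783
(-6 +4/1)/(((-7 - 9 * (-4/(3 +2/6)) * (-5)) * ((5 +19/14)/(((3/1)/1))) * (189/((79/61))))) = 316/2980521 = 0.00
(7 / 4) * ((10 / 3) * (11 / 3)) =385 / 18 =21.39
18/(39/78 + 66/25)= 900/157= 5.73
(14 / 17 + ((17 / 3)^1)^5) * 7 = 168986797 / 4131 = 40907.00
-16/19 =-0.84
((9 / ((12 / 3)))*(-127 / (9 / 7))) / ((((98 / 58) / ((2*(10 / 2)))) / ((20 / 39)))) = -184150 / 273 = -674.54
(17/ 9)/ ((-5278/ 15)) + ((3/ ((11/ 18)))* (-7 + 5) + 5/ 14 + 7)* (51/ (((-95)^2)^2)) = -38089097737/ 7093290579375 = -0.01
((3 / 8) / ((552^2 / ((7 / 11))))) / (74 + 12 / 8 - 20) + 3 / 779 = 1488179789 / 386429269248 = 0.00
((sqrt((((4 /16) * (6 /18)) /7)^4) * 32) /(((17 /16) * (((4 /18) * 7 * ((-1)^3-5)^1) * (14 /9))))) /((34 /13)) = -0.00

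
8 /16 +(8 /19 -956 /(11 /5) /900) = 8243 /18810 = 0.44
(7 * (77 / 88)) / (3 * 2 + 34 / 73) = 3577 / 3776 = 0.95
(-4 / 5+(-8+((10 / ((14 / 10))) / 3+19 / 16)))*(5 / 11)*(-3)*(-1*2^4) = -799 / 7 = -114.14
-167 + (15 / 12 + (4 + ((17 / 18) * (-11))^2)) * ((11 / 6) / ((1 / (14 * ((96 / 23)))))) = 22277599 / 1863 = 11957.92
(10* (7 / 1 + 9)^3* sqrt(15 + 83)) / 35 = 8192* sqrt(2) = 11585.24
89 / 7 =12.71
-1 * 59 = -59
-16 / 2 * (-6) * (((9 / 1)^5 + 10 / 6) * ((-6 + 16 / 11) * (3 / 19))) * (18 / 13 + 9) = -21125229.30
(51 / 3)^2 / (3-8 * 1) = -289 / 5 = -57.80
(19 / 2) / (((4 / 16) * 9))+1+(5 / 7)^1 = 374 / 63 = 5.94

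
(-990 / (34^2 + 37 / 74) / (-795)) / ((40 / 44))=242 / 204315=0.00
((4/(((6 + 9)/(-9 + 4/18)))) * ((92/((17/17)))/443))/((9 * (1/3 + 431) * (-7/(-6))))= -29072/270856845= -0.00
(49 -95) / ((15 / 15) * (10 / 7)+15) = -2.80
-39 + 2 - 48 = -85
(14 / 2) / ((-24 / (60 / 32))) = -35 / 64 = -0.55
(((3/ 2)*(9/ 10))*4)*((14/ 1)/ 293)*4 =1.03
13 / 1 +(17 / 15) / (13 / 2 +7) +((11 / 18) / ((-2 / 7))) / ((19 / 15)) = 11.40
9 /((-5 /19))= -171 /5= -34.20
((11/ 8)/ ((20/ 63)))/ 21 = 33/ 160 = 0.21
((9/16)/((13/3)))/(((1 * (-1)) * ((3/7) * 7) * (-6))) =3/416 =0.01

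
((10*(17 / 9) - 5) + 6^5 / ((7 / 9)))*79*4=199310996 / 63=3163666.60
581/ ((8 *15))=581/ 120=4.84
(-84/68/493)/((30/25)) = -35/16762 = -0.00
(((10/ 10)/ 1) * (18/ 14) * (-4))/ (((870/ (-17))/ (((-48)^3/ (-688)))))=16.15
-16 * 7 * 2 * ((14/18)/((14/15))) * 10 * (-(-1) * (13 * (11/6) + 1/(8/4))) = -408800/9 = -45422.22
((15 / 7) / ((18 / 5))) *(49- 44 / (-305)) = 74945 / 2562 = 29.25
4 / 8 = 1 / 2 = 0.50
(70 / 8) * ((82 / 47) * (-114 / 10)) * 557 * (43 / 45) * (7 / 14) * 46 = -3003910469 / 1410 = -2130432.96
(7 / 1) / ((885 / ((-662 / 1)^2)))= 3067708 / 885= 3466.34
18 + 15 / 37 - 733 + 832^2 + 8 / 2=25585996 / 37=691513.41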